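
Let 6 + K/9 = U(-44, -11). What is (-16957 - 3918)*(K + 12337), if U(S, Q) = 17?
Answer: -259601500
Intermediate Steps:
K = 99 (K = -54 + 9*17 = -54 + 153 = 99)
(-16957 - 3918)*(K + 12337) = (-16957 - 3918)*(99 + 12337) = -20875*12436 = -259601500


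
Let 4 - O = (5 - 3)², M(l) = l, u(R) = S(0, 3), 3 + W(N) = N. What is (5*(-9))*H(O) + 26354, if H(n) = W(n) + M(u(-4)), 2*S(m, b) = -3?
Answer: 53113/2 ≈ 26557.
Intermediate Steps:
S(m, b) = -3/2 (S(m, b) = (½)*(-3) = -3/2)
W(N) = -3 + N
u(R) = -3/2
O = 0 (O = 4 - (5 - 3)² = 4 - 1*2² = 4 - 1*4 = 4 - 4 = 0)
H(n) = -9/2 + n (H(n) = (-3 + n) - 3/2 = -9/2 + n)
(5*(-9))*H(O) + 26354 = (5*(-9))*(-9/2 + 0) + 26354 = -45*(-9/2) + 26354 = 405/2 + 26354 = 53113/2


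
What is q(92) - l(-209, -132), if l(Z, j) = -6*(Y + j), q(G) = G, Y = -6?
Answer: -736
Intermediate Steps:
l(Z, j) = 36 - 6*j (l(Z, j) = -6*(-6 + j) = 36 - 6*j)
q(92) - l(-209, -132) = 92 - (36 - 6*(-132)) = 92 - (36 + 792) = 92 - 1*828 = 92 - 828 = -736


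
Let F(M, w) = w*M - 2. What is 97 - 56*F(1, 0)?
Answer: 209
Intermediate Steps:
F(M, w) = -2 + M*w (F(M, w) = M*w - 2 = -2 + M*w)
97 - 56*F(1, 0) = 97 - 56*(-2 + 1*0) = 97 - 56*(-2 + 0) = 97 - 56*(-2) = 97 + 112 = 209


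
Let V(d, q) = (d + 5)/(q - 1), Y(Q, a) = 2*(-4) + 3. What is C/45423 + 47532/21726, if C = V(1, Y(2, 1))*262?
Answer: 7037104/3225033 ≈ 2.1820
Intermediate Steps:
Y(Q, a) = -5 (Y(Q, a) = -8 + 3 = -5)
V(d, q) = (5 + d)/(-1 + q)
C = -262 (C = ((5 + 1)/(-1 - 5))*262 = (6/(-6))*262 = -1/6*6*262 = -1*262 = -262)
C/45423 + 47532/21726 = -262/45423 + 47532/21726 = -262*1/45423 + 47532*(1/21726) = -262/45423 + 466/213 = 7037104/3225033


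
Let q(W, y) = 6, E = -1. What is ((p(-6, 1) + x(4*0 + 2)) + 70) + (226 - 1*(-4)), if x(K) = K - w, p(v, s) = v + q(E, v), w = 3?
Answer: 299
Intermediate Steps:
p(v, s) = 6 + v (p(v, s) = v + 6 = 6 + v)
x(K) = -3 + K (x(K) = K - 1*3 = K - 3 = -3 + K)
((p(-6, 1) + x(4*0 + 2)) + 70) + (226 - 1*(-4)) = (((6 - 6) + (-3 + (4*0 + 2))) + 70) + (226 - 1*(-4)) = ((0 + (-3 + (0 + 2))) + 70) + (226 + 4) = ((0 + (-3 + 2)) + 70) + 230 = ((0 - 1) + 70) + 230 = (-1 + 70) + 230 = 69 + 230 = 299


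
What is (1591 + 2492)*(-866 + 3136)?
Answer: 9268410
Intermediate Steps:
(1591 + 2492)*(-866 + 3136) = 4083*2270 = 9268410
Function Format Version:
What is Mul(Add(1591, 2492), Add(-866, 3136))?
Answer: 9268410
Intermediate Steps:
Mul(Add(1591, 2492), Add(-866, 3136)) = Mul(4083, 2270) = 9268410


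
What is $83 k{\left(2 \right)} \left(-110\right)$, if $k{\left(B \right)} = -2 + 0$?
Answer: $18260$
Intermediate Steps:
$k{\left(B \right)} = -2$
$83 k{\left(2 \right)} \left(-110\right) = 83 \left(-2\right) \left(-110\right) = \left(-166\right) \left(-110\right) = 18260$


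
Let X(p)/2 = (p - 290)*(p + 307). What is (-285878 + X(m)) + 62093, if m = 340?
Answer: -159085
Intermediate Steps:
X(p) = 2*(-290 + p)*(307 + p) (X(p) = 2*((p - 290)*(p + 307)) = 2*((-290 + p)*(307 + p)) = 2*(-290 + p)*(307 + p))
(-285878 + X(m)) + 62093 = (-285878 + (-178060 + 2*340² + 34*340)) + 62093 = (-285878 + (-178060 + 2*115600 + 11560)) + 62093 = (-285878 + (-178060 + 231200 + 11560)) + 62093 = (-285878 + 64700) + 62093 = -221178 + 62093 = -159085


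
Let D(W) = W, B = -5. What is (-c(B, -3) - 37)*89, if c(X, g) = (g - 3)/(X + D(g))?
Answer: -13439/4 ≈ -3359.8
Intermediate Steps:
c(X, g) = (-3 + g)/(X + g) (c(X, g) = (g - 3)/(X + g) = (-3 + g)/(X + g))
(-c(B, -3) - 37)*89 = (-(-3 - 3)/(-5 - 3) - 37)*89 = (-(-6)/(-8) - 37)*89 = (-(-1)*(-6)/8 - 37)*89 = (-1*¾ - 37)*89 = (-¾ - 37)*89 = -151/4*89 = -13439/4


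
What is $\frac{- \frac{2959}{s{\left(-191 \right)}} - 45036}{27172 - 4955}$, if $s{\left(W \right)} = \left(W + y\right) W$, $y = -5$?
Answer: $- \frac{1685970655}{831715612} \approx -2.0271$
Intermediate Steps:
$s{\left(W \right)} = W \left(-5 + W\right)$ ($s{\left(W \right)} = \left(W - 5\right) W = \left(-5 + W\right) W = W \left(-5 + W\right)$)
$\frac{- \frac{2959}{s{\left(-191 \right)}} - 45036}{27172 - 4955} = \frac{- \frac{2959}{\left(-191\right) \left(-5 - 191\right)} - 45036}{27172 - 4955} = \frac{- \frac{2959}{\left(-191\right) \left(-196\right)} - 45036}{22217} = \left(- \frac{2959}{37436} - 45036\right) \frac{1}{22217} = \left(- \frac{1685970655}{37436}\right) \frac{1}{22217} = - \frac{1685970655}{831715612}$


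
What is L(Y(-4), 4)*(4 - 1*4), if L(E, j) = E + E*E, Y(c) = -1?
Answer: 0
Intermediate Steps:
L(E, j) = E + E**2
L(Y(-4), 4)*(4 - 1*4) = (-(1 - 1))*(4 - 1*4) = (-1*0)*(4 - 4) = 0*0 = 0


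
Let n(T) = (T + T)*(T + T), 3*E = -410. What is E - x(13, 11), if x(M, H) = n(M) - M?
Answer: -2399/3 ≈ -799.67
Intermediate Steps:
E = -410/3 (E = (⅓)*(-410) = -410/3 ≈ -136.67)
n(T) = 4*T² (n(T) = (2*T)*(2*T) = 4*T²)
x(M, H) = -M + 4*M² (x(M, H) = 4*M² - M = -M + 4*M²)
E - x(13, 11) = -410/3 - 13*(-1 + 4*13) = -410/3 - 13*(-1 + 52) = -410/3 - 13*51 = -410/3 - 1*663 = -410/3 - 663 = -2399/3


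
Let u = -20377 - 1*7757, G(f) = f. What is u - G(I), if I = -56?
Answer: -28078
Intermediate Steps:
u = -28134 (u = -20377 - 7757 = -28134)
u - G(I) = -28134 - 1*(-56) = -28134 + 56 = -28078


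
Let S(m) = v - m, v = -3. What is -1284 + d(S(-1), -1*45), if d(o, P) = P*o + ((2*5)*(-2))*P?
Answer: -294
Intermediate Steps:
S(m) = -3 - m
d(o, P) = -20*P + P*o (d(o, P) = P*o + (10*(-2))*P = P*o - 20*P = -20*P + P*o)
-1284 + d(S(-1), -1*45) = -1284 + (-1*45)*(-20 + (-3 - 1*(-1))) = -1284 - 45*(-20 + (-3 + 1)) = -1284 - 45*(-20 - 2) = -1284 - 45*(-22) = -1284 + 990 = -294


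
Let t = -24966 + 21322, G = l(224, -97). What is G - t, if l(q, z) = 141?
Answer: 3785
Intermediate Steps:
G = 141
t = -3644
G - t = 141 - 1*(-3644) = 141 + 3644 = 3785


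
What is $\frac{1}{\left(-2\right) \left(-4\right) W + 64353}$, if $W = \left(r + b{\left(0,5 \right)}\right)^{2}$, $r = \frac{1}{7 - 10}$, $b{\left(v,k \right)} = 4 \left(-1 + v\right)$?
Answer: $\frac{9}{580529} \approx 1.5503 \cdot 10^{-5}$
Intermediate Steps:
$b{\left(v,k \right)} = -4 + 4 v$
$r = - \frac{1}{3}$ ($r = \frac{1}{-3} = - \frac{1}{3} \approx -0.33333$)
$W = \frac{169}{9}$ ($W = \left(- \frac{1}{3} + \left(-4 + 4 \cdot 0\right)\right)^{2} = \left(- \frac{1}{3} + \left(-4 + 0\right)\right)^{2} = \left(- \frac{1}{3} - 4\right)^{2} = \left(- \frac{13}{3}\right)^{2} = \frac{169}{9} \approx 18.778$)
$\frac{1}{\left(-2\right) \left(-4\right) W + 64353} = \frac{1}{\left(-2\right) \left(-4\right) \frac{169}{9} + 64353} = \frac{1}{8 \cdot \frac{169}{9} + 64353} = \frac{1}{\frac{1352}{9} + 64353} = \frac{1}{\frac{580529}{9}} = \frac{9}{580529}$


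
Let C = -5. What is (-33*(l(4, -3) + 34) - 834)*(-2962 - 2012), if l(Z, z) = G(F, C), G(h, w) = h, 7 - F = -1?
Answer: 11042280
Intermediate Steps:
F = 8 (F = 7 - 1*(-1) = 7 + 1 = 8)
l(Z, z) = 8
(-33*(l(4, -3) + 34) - 834)*(-2962 - 2012) = (-33*(8 + 34) - 834)*(-2962 - 2012) = (-33*42 - 834)*(-4974) = (-1386 - 834)*(-4974) = -2220*(-4974) = 11042280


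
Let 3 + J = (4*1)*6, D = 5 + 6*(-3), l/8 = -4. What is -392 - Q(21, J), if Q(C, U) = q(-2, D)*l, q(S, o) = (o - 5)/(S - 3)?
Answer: -1384/5 ≈ -276.80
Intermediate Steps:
l = -32 (l = 8*(-4) = -32)
D = -13 (D = 5 - 18 = -13)
J = 21 (J = -3 + (4*1)*6 = -3 + 4*6 = -3 + 24 = 21)
q(S, o) = (-5 + o)/(-3 + S)
Q(C, U) = -576/5 (Q(C, U) = ((-5 - 13)/(-3 - 2))*(-32) = (-18/(-5))*(-32) = -1/5*(-18)*(-32) = (18/5)*(-32) = -576/5)
-392 - Q(21, J) = -392 - 1*(-576/5) = -392 + 576/5 = -1384/5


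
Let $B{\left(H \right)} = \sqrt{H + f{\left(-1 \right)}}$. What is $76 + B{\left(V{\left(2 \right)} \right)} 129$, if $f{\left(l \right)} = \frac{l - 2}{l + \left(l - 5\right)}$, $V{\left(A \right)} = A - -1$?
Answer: $76 + \frac{258 \sqrt{42}}{7} \approx 314.86$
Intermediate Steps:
$V{\left(A \right)} = 1 + A$ ($V{\left(A \right)} = A + 1 = 1 + A$)
$f{\left(l \right)} = \frac{-2 + l}{-5 + 2 l}$ ($f{\left(l \right)} = \frac{-2 + l}{l + \left(-5 + l\right)} = \frac{-2 + l}{-5 + 2 l}$)
$B{\left(H \right)} = \sqrt{\frac{3}{7} + H}$ ($B{\left(H \right)} = \sqrt{H + \frac{-2 - 1}{-5 + 2 \left(-1\right)}} = \sqrt{H + \frac{1}{-5 - 2} \left(-3\right)} = \sqrt{H + \frac{1}{-7} \left(-3\right)} = \sqrt{H - - \frac{3}{7}} = \sqrt{H + \frac{3}{7}} = \sqrt{\frac{3}{7} + H}$)
$76 + B{\left(V{\left(2 \right)} \right)} 129 = 76 + \frac{\sqrt{21 + 49 \left(1 + 2\right)}}{7} \cdot 129 = 76 + \frac{\sqrt{21 + 49 \cdot 3}}{7} \cdot 129 = 76 + \frac{\sqrt{21 + 147}}{7} \cdot 129 = 76 + \frac{\sqrt{168}}{7} \cdot 129 = 76 + \frac{2 \sqrt{42}}{7} \cdot 129 = 76 + \frac{258 \sqrt{42}}{7}$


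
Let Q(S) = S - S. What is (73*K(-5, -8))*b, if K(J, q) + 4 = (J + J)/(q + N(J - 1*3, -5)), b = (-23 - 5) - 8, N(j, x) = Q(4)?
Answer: 7227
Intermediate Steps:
Q(S) = 0
N(j, x) = 0
b = -36 (b = -28 - 8 = -36)
K(J, q) = -4 + 2*J/q (K(J, q) = -4 + (J + J)/(q + 0) = -4 + (2*J)/q = -4 + 2*J/q)
(73*K(-5, -8))*b = (73*(-4 + 2*(-5)/(-8)))*(-36) = (73*(-4 + 2*(-5)*(-⅛)))*(-36) = (73*(-4 + 5/4))*(-36) = (73*(-11/4))*(-36) = -803/4*(-36) = 7227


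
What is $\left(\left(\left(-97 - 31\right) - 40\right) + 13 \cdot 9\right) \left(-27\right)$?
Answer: $1377$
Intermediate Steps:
$\left(\left(\left(-97 - 31\right) - 40\right) + 13 \cdot 9\right) \left(-27\right) = \left(\left(-128 - 40\right) + 117\right) \left(-27\right) = \left(-168 + 117\right) \left(-27\right) = \left(-51\right) \left(-27\right) = 1377$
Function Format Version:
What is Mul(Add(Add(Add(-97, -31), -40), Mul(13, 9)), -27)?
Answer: 1377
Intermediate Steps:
Mul(Add(Add(Add(-97, -31), -40), Mul(13, 9)), -27) = Mul(Add(Add(-128, -40), 117), -27) = Mul(Add(-168, 117), -27) = Mul(-51, -27) = 1377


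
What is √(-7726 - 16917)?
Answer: I*√24643 ≈ 156.98*I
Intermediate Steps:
√(-7726 - 16917) = √(-24643) = I*√24643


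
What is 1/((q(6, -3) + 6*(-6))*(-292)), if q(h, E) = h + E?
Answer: 1/9636 ≈ 0.00010378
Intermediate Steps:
q(h, E) = E + h
1/((q(6, -3) + 6*(-6))*(-292)) = 1/(((-3 + 6) + 6*(-6))*(-292)) = 1/((3 - 36)*(-292)) = 1/(-33*(-292)) = 1/9636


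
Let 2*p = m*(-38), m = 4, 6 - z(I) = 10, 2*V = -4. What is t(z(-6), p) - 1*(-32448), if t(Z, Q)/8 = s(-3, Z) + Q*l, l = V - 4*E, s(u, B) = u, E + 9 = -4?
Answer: 2024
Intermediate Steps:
E = -13 (E = -9 - 4 = -13)
V = -2 (V = (½)*(-4) = -2)
z(I) = -4 (z(I) = 6 - 1*10 = 6 - 10 = -4)
l = 50 (l = -2 - 4*(-13) = -2 + 52 = 50)
p = -76 (p = (4*(-38))/2 = (½)*(-152) = -76)
t(Z, Q) = -24 + 400*Q (t(Z, Q) = 8*(-3 + Q*50) = 8*(-3 + 50*Q) = -24 + 400*Q)
t(z(-6), p) - 1*(-32448) = (-24 + 400*(-76)) - 1*(-32448) = (-24 - 30400) + 32448 = -30424 + 32448 = 2024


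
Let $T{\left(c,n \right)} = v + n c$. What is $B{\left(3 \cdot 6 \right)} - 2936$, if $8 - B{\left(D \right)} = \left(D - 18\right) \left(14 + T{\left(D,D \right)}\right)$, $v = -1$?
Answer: $-2928$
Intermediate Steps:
$T{\left(c,n \right)} = -1 + c n$ ($T{\left(c,n \right)} = -1 + n c = -1 + c n$)
$B{\left(D \right)} = 8 - \left(-18 + D\right) \left(13 + D^{2}\right)$ ($B{\left(D \right)} = 8 - \left(D - 18\right) \left(14 + \left(-1 + D D\right)\right) = 8 - \left(-18 + D\right) \left(14 + \left(-1 + D^{2}\right)\right) = 8 - \left(-18 + D\right) \left(13 + D^{2}\right)$)
$B{\left(3 \cdot 6 \right)} - 2936 = \left(242 - \left(3 \cdot 6\right)^{3} - 13 \cdot 3 \cdot 6 + 18 \left(3 \cdot 6\right)^{2}\right) - 2936 = \left(242 - 18^{3} - 234 + 18 \cdot 18^{2}\right) - 2936 = \left(242 - 5832 - 234 + 18 \cdot 324\right) - 2936 = \left(242 - 5832 - 234 + 5832\right) - 2936 = 8 - 2936 = -2928$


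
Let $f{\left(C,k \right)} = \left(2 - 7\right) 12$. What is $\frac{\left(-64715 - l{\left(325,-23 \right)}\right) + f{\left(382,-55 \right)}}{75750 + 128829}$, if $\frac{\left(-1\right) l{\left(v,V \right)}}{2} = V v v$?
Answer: $- \frac{1641175}{68193} \approx -24.067$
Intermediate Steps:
$l{\left(v,V \right)} = - 2 V v^{2}$ ($l{\left(v,V \right)} = - 2 V v v = - 2 V v^{2}$)
$f{\left(C,k \right)} = -60$ ($f{\left(C,k \right)} = \left(-5\right) 12 = -60$)
$\frac{\left(-64715 - l{\left(325,-23 \right)}\right) + f{\left(382,-55 \right)}}{75750 + 128829} = \frac{\left(-64715 - \left(-2\right) \left(-23\right) 325^{2}\right) - 60}{75750 + 128829} = \frac{\left(-64715 - \left(-2\right) \left(-23\right) 105625\right) - 60}{204579} = \left(\left(-64715 - 4858750\right) - 60\right) \frac{1}{204579} = \left(-4923465 - 60\right) \frac{1}{204579} = \left(-4923525\right) \frac{1}{204579} = - \frac{1641175}{68193}$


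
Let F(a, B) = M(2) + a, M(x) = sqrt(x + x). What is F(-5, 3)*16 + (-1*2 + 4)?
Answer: -46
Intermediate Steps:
M(x) = sqrt(2)*sqrt(x) (M(x) = sqrt(2*x) = sqrt(2)*sqrt(x))
F(a, B) = 2 + a (F(a, B) = sqrt(2)*sqrt(2) + a = 2 + a)
F(-5, 3)*16 + (-1*2 + 4) = (2 - 5)*16 + (-1*2 + 4) = -3*16 + (-2 + 4) = -48 + 2 = -46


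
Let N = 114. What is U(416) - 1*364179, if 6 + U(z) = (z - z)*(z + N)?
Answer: -364185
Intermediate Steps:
U(z) = -6 (U(z) = -6 + (z - z)*(z + 114) = -6 + 0*(114 + z) = -6 + 0 = -6)
U(416) - 1*364179 = -6 - 1*364179 = -6 - 364179 = -364185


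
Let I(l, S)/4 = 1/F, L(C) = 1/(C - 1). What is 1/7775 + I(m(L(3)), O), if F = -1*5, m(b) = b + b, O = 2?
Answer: -6219/7775 ≈ -0.79987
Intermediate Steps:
L(C) = 1/(-1 + C)
m(b) = 2*b
F = -5
I(l, S) = -4/5 (I(l, S) = 4/(-5) = 4*(-1/5) = -4/5)
1/7775 + I(m(L(3)), O) = 1/7775 - 4/5 = -6219/7775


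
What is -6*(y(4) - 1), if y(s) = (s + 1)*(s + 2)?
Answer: -174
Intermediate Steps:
y(s) = (1 + s)*(2 + s)
-6*(y(4) - 1) = -6*((2 + 4² + 3*4) - 1) = -6*((2 + 16 + 12) - 1) = -6*(30 - 1) = -6*29 = -174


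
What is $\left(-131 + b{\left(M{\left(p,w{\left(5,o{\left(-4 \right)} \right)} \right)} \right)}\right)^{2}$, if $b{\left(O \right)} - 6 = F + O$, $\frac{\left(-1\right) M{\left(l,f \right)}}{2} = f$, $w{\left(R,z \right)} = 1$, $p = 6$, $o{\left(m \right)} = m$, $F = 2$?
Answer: $15625$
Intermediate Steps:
$M{\left(l,f \right)} = - 2 f$
$b{\left(O \right)} = 8 + O$ ($b{\left(O \right)} = 6 + \left(2 + O\right) = 8 + O$)
$\left(-131 + b{\left(M{\left(p,w{\left(5,o{\left(-4 \right)} \right)} \right)} \right)}\right)^{2} = \left(-131 + \left(8 - 2\right)\right)^{2} = \left(-131 + 6\right)^{2} = \left(-125\right)^{2} = 15625$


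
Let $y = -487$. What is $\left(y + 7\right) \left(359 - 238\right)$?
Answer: $-58080$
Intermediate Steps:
$\left(y + 7\right) \left(359 - 238\right) = \left(-487 + 7\right) \left(359 - 238\right) = \left(-480\right) 121 = -58080$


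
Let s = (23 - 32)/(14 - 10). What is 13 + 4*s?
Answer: 4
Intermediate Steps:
s = -9/4 ≈ -2.2500
13 + 4*s = 13 + 4*(-9/4) = 13 - 9 = 4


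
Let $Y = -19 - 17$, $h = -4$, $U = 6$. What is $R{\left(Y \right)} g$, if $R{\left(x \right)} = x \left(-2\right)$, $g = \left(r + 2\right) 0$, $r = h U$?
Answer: $0$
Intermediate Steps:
$r = -24$ ($r = \left(-4\right) 6 = -24$)
$Y = -36$
$g = 0$ ($g = \left(-24 + 2\right) 0 = \left(-22\right) 0 = 0$)
$R{\left(x \right)} = - 2 x$
$R{\left(Y \right)} g = \left(-2\right) \left(-36\right) 0 = 72 \cdot 0 = 0$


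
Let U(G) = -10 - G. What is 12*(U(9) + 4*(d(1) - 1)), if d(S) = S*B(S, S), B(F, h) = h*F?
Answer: -228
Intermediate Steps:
B(F, h) = F*h
d(S) = S³ (d(S) = S*(S*S) = S*S² = S³)
12*(U(9) + 4*(d(1) - 1)) = 12*((-10 - 1*9) + 4*(1³ - 1)) = 12*((-10 - 9) + 4*(1 - 1)) = 12*(-19 + 4*0) = 12*(-19 + 0) = 12*(-19) = -228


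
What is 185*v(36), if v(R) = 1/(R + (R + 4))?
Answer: 185/76 ≈ 2.4342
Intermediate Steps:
v(R) = 1/(4 + 2*R) (v(R) = 1/(R + (4 + R)) = 1/(4 + 2*R))
185*v(36) = 185*(1/(2*(2 + 36))) = 185*((½)/38) = 185*((½)*(1/38)) = 185*(1/76) = 185/76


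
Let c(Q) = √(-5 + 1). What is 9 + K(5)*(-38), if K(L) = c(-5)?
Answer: 9 - 76*I ≈ 9.0 - 76.0*I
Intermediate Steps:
c(Q) = 2*I (c(Q) = √(-4) = 2*I)
K(L) = 2*I
9 + K(5)*(-38) = 9 + (2*I)*(-38) = 9 - 76*I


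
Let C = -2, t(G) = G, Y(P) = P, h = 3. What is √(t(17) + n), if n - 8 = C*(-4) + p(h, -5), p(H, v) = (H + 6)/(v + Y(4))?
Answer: 2*√6 ≈ 4.8990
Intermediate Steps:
p(H, v) = (6 + H)/(4 + v) (p(H, v) = (H + 6)/(v + 4) = (6 + H)/(4 + v))
n = 7 (n = 8 + (-2*(-4) + (6 + 3)/(4 - 5)) = 8 + (8 + 9/(-1)) = 8 + (8 - 1*9) = 8 + (8 - 9) = 8 - 1 = 7)
√(t(17) + n) = √(17 + 7) = √24 = 2*√6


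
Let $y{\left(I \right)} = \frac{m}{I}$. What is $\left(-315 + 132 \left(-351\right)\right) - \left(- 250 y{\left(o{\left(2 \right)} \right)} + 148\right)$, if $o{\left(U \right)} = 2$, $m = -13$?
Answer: $-48420$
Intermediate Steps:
$y{\left(I \right)} = - \frac{13}{I}$
$\left(-315 + 132 \left(-351\right)\right) - \left(- 250 y{\left(o{\left(2 \right)} \right)} + 148\right) = \left(-315 + 132 \left(-351\right)\right) - \left(- 250 \left(- \frac{13}{2}\right) + 148\right) = \left(-315 - 46332\right) - \left(- 250 \left(\left(-13\right) \frac{1}{2}\right) + 148\right) = -46647 - \left(\left(-250\right) \left(- \frac{13}{2}\right) + 148\right) = -46647 - \left(1625 + 148\right) = -46647 - 1773 = -48420$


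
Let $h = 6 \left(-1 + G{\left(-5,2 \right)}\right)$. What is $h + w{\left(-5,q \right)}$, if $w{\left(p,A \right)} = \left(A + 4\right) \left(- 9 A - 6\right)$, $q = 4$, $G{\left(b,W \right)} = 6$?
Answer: $-306$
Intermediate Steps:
$w{\left(p,A \right)} = \left(-6 - 9 A\right) \left(4 + A\right)$ ($w{\left(p,A \right)} = \left(4 + A\right) \left(-6 - 9 A\right) = \left(-6 - 9 A\right) \left(4 + A\right)$)
$h = 30$ ($h = 6 \left(-1 + 6\right) = 6 \cdot 5 = 30$)
$h + w{\left(-5,q \right)} = 30 - \left(192 + 144\right) = 30 - 336 = -306$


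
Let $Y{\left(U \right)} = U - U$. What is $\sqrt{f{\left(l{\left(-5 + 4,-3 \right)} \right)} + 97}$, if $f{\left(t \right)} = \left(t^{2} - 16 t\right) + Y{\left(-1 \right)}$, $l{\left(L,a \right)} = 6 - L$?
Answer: $\sqrt{34} \approx 5.8309$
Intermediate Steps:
$Y{\left(U \right)} = 0$
$f{\left(t \right)} = t^{2} - 16 t$ ($f{\left(t \right)} = \left(t^{2} - 16 t\right) + 0 = t^{2} - 16 t$)
$\sqrt{f{\left(l{\left(-5 + 4,-3 \right)} \right)} + 97} = \sqrt{\left(6 - \left(-5 + 4\right)\right) \left(-16 + \left(6 - \left(-5 + 4\right)\right)\right) + 97} = \sqrt{\left(6 - -1\right) \left(-16 + \left(6 - -1\right)\right) + 97} = \sqrt{\left(6 + 1\right) \left(-16 + \left(6 + 1\right)\right) + 97} = \sqrt{7 \left(-16 + 7\right) + 97} = \sqrt{7 \left(-9\right) + 97} = \sqrt{-63 + 97} = \sqrt{34}$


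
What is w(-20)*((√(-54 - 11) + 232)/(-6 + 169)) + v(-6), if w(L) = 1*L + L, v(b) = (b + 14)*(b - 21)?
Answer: -44488/163 - 40*I*√65/163 ≈ -272.93 - 1.9785*I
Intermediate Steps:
v(b) = (-21 + b)*(14 + b) (v(b) = (14 + b)*(-21 + b) = (-21 + b)*(14 + b))
w(L) = 2*L (w(L) = L + L = 2*L)
w(-20)*((√(-54 - 11) + 232)/(-6 + 169)) + v(-6) = (2*(-20))*((√(-54 - 11) + 232)/(-6 + 169)) + (-294 + (-6)² - 7*(-6)) = -40*(√(-65) + 232)/163 + (-294 + 36 + 42) = -40*(I*√65 + 232)/163 - 216 = -40*(232 + I*√65)/163 - 216 = -40*(232/163 + I*√65/163) - 216 = (-9280/163 - 40*I*√65/163) - 216 = -44488/163 - 40*I*√65/163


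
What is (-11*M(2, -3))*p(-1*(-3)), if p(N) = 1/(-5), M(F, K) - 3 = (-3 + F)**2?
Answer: 44/5 ≈ 8.8000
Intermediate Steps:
M(F, K) = 3 + (-3 + F)**2
p(N) = -1/5
(-11*M(2, -3))*p(-1*(-3)) = -11*(3 + (-3 + 2)**2)*(-1/5) = -11*(3 + (-1)**2)*(-1/5) = -11*(3 + 1)*(-1/5) = -11*4*(-1/5) = -44*(-1/5) = 44/5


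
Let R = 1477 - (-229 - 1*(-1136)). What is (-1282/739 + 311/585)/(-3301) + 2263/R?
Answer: 215317333181/54228728970 ≈ 3.9705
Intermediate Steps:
R = 570 (R = 1477 - (-229 + 1136) = 1477 - 1*907 = 1477 - 907 = 570)
(-1282/739 + 311/585)/(-3301) + 2263/R = (-1282/739 + 311/585)/(-3301) + 2263/570 = (-1282*1/739 + 311*(1/585))*(-1/3301) + 2263*(1/570) = (-1282/739 + 311/585)*(-1/3301) + 2263/570 = -520141/432315*(-1/3301) + 2263/570 = 520141/1427071815 + 2263/570 = 215317333181/54228728970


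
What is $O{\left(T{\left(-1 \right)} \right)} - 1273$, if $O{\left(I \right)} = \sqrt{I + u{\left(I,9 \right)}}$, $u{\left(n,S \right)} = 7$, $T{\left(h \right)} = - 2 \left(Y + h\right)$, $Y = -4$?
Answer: $-1273 + \sqrt{17} \approx -1268.9$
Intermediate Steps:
$T{\left(h \right)} = 8 - 2 h$ ($T{\left(h \right)} = - 2 \left(-4 + h\right) = 8 - 2 h$)
$O{\left(I \right)} = \sqrt{7 + I}$ ($O{\left(I \right)} = \sqrt{I + 7} = \sqrt{7 + I}$)
$O{\left(T{\left(-1 \right)} \right)} - 1273 = \sqrt{7 + \left(8 - -2\right)} - 1273 = \sqrt{7 + \left(8 + 2\right)} - 1273 = \sqrt{7 + 10} - 1273 = \sqrt{17} - 1273 = -1273 + \sqrt{17}$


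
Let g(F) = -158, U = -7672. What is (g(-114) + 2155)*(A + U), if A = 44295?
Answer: 73136131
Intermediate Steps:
(g(-114) + 2155)*(A + U) = (-158 + 2155)*(44295 - 7672) = 1997*36623 = 73136131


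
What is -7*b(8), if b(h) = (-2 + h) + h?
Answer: -98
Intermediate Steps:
b(h) = -2 + 2*h
-7*b(8) = -7*(-2 + 2*8) = -7*(-2 + 16) = -7*14 = -98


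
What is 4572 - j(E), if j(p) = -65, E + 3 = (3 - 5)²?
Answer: 4637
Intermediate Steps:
E = 1 (E = -3 + (3 - 5)² = -3 + (-2)² = -3 + 4 = 1)
4572 - j(E) = 4572 - 1*(-65) = 4572 + 65 = 4637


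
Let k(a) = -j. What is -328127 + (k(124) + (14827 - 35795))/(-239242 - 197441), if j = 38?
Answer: -47762487245/145561 ≈ -3.2813e+5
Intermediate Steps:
k(a) = -38 (k(a) = -1*38 = -38)
-328127 + (k(124) + (14827 - 35795))/(-239242 - 197441) = -328127 + (-38 + (14827 - 35795))/(-239242 - 197441) = -328127 + (-38 - 20968)/(-436683) = -328127 - 21006*(-1/436683) = -328127 + 7002/145561 = -47762487245/145561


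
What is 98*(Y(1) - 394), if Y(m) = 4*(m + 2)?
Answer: -37436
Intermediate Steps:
Y(m) = 8 + 4*m (Y(m) = 4*(2 + m) = 8 + 4*m)
98*(Y(1) - 394) = 98*((8 + 4*1) - 394) = 98*((8 + 4) - 394) = 98*(12 - 394) = 98*(-382) = -37436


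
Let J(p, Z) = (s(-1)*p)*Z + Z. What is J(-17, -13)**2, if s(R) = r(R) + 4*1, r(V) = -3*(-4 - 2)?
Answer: 23512801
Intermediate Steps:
r(V) = 18 (r(V) = -3*(-6) = 18)
s(R) = 22 (s(R) = 18 + 4*1 = 18 + 4 = 22)
J(p, Z) = Z + 22*Z*p (J(p, Z) = (22*p)*Z + Z = 22*Z*p + Z = Z + 22*Z*p)
J(-17, -13)**2 = (-13*(1 + 22*(-17)))**2 = (-13*(1 - 374))**2 = (-13*(-373))**2 = 4849**2 = 23512801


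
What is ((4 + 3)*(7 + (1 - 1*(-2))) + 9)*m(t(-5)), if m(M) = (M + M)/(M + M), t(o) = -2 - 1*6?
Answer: 79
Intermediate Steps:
t(o) = -8 (t(o) = -2 - 6 = -8)
m(M) = 1 (m(M) = (2*M)/((2*M)) = (2*M)*(1/(2*M)) = 1)
((4 + 3)*(7 + (1 - 1*(-2))) + 9)*m(t(-5)) = ((4 + 3)*(7 + (1 - 1*(-2))) + 9)*1 = (7*(7 + (1 + 2)) + 9)*1 = (7*(7 + 3) + 9)*1 = (7*10 + 9)*1 = (70 + 9)*1 = 79*1 = 79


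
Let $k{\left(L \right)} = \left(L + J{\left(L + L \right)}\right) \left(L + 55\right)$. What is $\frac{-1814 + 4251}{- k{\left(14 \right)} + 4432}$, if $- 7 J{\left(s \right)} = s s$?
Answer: $\frac{2437}{11194} \approx 0.21771$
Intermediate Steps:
$J{\left(s \right)} = - \frac{s^{2}}{7}$ ($J{\left(s \right)} = - \frac{s s}{7} = - \frac{s^{2}}{7}$)
$k{\left(L \right)} = \left(55 + L\right) \left(L - \frac{4 L^{2}}{7}\right)$ ($k{\left(L \right)} = \left(L - \frac{\left(L + L\right)^{2}}{7}\right) \left(L + 55\right) = \left(L - \frac{\left(2 L\right)^{2}}{7}\right) \left(55 + L\right) = \left(L - \frac{4 L^{2}}{7}\right) \left(55 + L\right) = \left(55 + L\right) \left(L - \frac{4 L^{2}}{7}\right)$)
$\frac{-1814 + 4251}{- k{\left(14 \right)} + 4432} = \frac{-1814 + 4251}{- \frac{14 \left(385 - 2982 - 4 \cdot 14^{2}\right)}{7} + 4432} = \frac{2437}{- \frac{14 \left(385 - 2982 - 784\right)}{7} + 4432} = \frac{2437}{- \frac{14 \left(-3381\right)}{7} + 4432} = \frac{2437}{\left(-1\right) \left(-6762\right) + 4432} = \frac{2437}{6762 + 4432} = \frac{2437}{11194}$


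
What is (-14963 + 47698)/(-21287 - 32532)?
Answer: -32735/53819 ≈ -0.60824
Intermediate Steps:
(-14963 + 47698)/(-21287 - 32532) = 32735/(-53819) = 32735*(-1/53819) = -32735/53819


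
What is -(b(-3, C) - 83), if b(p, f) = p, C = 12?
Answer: 86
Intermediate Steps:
-(b(-3, C) - 83) = -(-3 - 83) = -1*(-86) = 86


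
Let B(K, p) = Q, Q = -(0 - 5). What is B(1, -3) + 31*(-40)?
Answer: -1235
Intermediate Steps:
Q = 5 (Q = -1*(-5) = 5)
B(K, p) = 5
B(1, -3) + 31*(-40) = 5 + 31*(-40) = 5 - 1240 = -1235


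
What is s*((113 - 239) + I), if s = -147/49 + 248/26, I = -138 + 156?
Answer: -9180/13 ≈ -706.15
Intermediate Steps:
I = 18
s = 85/13 (s = -147*1/49 + 248*(1/26) = -3 + 124/13 = 85/13 ≈ 6.5385)
s*((113 - 239) + I) = 85*((113 - 239) + 18)/13 = 85*(-126 + 18)/13 = (85/13)*(-108) = -9180/13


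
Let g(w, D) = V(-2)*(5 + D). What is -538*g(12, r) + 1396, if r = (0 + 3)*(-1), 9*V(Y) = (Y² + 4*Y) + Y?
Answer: 6340/3 ≈ 2113.3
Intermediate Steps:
V(Y) = Y²/9 + 5*Y/9 (V(Y) = ((Y² + 4*Y) + Y)/9 = (Y² + 5*Y)/9 = Y²/9 + 5*Y/9)
r = -3 (r = 3*(-1) = -3)
g(w, D) = -10/3 - 2*D/3 (g(w, D) = ((⅑)*(-2)*(5 - 2))*(5 + D) = ((⅑)*(-2)*3)*(5 + D) = -2*(5 + D)/3 = -10/3 - 2*D/3)
-538*g(12, r) + 1396 = -538*(-10/3 - ⅔*(-3)) + 1396 = -538*(-10/3 + 2) + 1396 = -538*(-4/3) + 1396 = 2152/3 + 1396 = 6340/3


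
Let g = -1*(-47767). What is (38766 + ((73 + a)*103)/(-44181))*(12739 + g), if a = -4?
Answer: 34543148463578/14727 ≈ 2.3456e+9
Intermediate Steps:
g = 47767
(38766 + ((73 + a)*103)/(-44181))*(12739 + g) = (38766 + ((73 - 4)*103)/(-44181))*(12739 + 47767) = (38766 + (69*103)*(-1/44181))*60506 = (38766 + 7107*(-1/44181))*60506 = (38766 - 2369/14727)*60506 = (570904513/14727)*60506 = 34543148463578/14727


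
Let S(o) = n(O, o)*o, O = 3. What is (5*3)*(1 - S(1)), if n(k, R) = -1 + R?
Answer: 15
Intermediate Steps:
S(o) = o*(-1 + o) (S(o) = (-1 + o)*o = o*(-1 + o))
(5*3)*(1 - S(1)) = (5*3)*(1 - (-1 + 1)) = 15*(1 - 0) = 15*(1 - 1*0) = 15*(1 + 0) = 15*1 = 15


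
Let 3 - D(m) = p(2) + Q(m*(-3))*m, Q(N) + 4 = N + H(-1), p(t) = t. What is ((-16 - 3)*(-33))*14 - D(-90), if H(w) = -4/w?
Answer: -15523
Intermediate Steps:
Q(N) = N (Q(N) = -4 + (N - 4/(-1)) = -4 + (N - 4*(-1)) = -4 + (N + 4) = -4 + (4 + N) = N)
D(m) = 1 + 3*m**2 (D(m) = 3 - (2 + (m*(-3))*m) = 3 - (2 + (-3*m)*m) = 3 - (2 - 3*m**2) = 3 + (-2 + 3*m**2) = 1 + 3*m**2)
((-16 - 3)*(-33))*14 - D(-90) = ((-16 - 3)*(-33))*14 - (1 + 3*(-90)**2) = -19*(-33)*14 - (1 + 3*8100) = 627*14 - (1 + 24300) = 8778 - 1*24301 = 8778 - 24301 = -15523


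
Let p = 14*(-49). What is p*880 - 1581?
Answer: -605261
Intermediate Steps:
p = -686
p*880 - 1581 = -686*880 - 1581 = -603680 - 1581 = -605261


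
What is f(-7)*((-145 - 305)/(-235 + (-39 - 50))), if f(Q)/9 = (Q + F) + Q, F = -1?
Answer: -375/2 ≈ -187.50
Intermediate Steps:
f(Q) = -9 + 18*Q (f(Q) = 9*((Q - 1) + Q) = 9*((-1 + Q) + Q) = 9*(-1 + 2*Q) = -9 + 18*Q)
f(-7)*((-145 - 305)/(-235 + (-39 - 50))) = (-9 + 18*(-7))*((-145 - 305)/(-235 + (-39 - 50))) = (-9 - 126)*(-450/(-235 - 89)) = -(-60750)/(-324) = -(-60750)*(-1)/324 = -135*25/18 = -375/2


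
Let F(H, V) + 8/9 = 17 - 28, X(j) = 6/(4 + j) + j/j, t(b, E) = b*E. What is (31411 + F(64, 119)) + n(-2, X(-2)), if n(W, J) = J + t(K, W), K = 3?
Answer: 282574/9 ≈ 31397.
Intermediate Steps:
t(b, E) = E*b
X(j) = 1 + 6/(4 + j) (X(j) = 6/(4 + j) + 1 = 1 + 6/(4 + j))
n(W, J) = J + 3*W (n(W, J) = J + W*3 = J + 3*W)
F(H, V) = -107/9 (F(H, V) = -8/9 + (17 - 28) = -8/9 - 11 = -107/9)
(31411 + F(64, 119)) + n(-2, X(-2)) = (31411 - 107/9) + ((10 - 2)/(4 - 2) + 3*(-2)) = 282592/9 + (8/2 - 6) = 282592/9 + ((1/2)*8 - 6) = 282592/9 + (4 - 6) = 282592/9 - 2 = 282574/9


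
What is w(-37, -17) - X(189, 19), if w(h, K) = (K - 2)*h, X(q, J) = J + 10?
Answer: 674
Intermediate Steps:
X(q, J) = 10 + J
w(h, K) = h*(-2 + K) (w(h, K) = (-2 + K)*h = h*(-2 + K))
w(-37, -17) - X(189, 19) = -37*(-2 - 17) - (10 + 19) = -37*(-19) - 1*29 = 703 - 29 = 674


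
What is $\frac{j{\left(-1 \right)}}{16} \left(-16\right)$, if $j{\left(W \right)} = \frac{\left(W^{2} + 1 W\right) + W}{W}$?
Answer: $-1$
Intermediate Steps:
$j{\left(W \right)} = \frac{W^{2} + 2 W}{W}$ ($j{\left(W \right)} = \frac{\left(W^{2} + W\right) + W}{W} = \frac{\left(W + W^{2}\right) + W}{W} = \frac{W^{2} + 2 W}{W}$)
$\frac{j{\left(-1 \right)}}{16} \left(-16\right) = \frac{2 - 1}{16} \left(-16\right) = \frac{1}{16} \cdot 1 \left(-16\right) = \frac{1}{16} \left(-16\right) = -1$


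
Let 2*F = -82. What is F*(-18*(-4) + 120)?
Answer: -7872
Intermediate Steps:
F = -41 (F = (½)*(-82) = -41)
F*(-18*(-4) + 120) = -41*(-18*(-4) + 120) = -41*(72 + 120) = -41*192 = -7872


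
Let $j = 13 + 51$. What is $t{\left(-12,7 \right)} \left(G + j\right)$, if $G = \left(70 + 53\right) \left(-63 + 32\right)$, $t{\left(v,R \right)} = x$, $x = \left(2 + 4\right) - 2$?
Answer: $-14996$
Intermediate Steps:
$x = 4$ ($x = 6 - 2 = 4$)
$t{\left(v,R \right)} = 4$
$j = 64$
$G = -3813$ ($G = 123 \left(-31\right) = -3813$)
$t{\left(-12,7 \right)} \left(G + j\right) = 4 \left(-3813 + 64\right) = 4 \left(-3749\right) = -14996$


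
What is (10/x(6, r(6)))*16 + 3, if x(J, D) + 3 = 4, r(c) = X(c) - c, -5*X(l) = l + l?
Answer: 163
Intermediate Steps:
X(l) = -2*l/5 (X(l) = -(l + l)/5 = -2*l/5)
r(c) = -7*c/5 (r(c) = -2*c/5 - c = -7*c/5)
x(J, D) = 1 (x(J, D) = -3 + 4 = 1)
(10/x(6, r(6)))*16 + 3 = (10/1)*16 + 3 = (10*1)*16 + 3 = 10*16 + 3 = 160 + 3 = 163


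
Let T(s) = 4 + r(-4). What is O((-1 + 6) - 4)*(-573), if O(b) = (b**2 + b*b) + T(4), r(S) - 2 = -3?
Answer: -2865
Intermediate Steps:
r(S) = -1 (r(S) = 2 - 3 = -1)
T(s) = 3 (T(s) = 4 - 1 = 3)
O(b) = 3 + 2*b**2 (O(b) = (b**2 + b*b) + 3 = (b**2 + b**2) + 3 = 2*b**2 + 3 = 3 + 2*b**2)
O((-1 + 6) - 4)*(-573) = (3 + 2*((-1 + 6) - 4)**2)*(-573) = (3 + 2*(5 - 4)**2)*(-573) = (3 + 2*1**2)*(-573) = (3 + 2*1)*(-573) = (3 + 2)*(-573) = 5*(-573) = -2865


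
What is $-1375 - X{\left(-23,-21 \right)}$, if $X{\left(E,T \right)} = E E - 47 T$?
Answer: $-2891$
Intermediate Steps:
$X{\left(E,T \right)} = E^{2} - 47 T$
$-1375 - X{\left(-23,-21 \right)} = -1375 - \left(\left(-23\right)^{2} - -987\right) = -1375 - \left(529 + 987\right) = -1375 - 1516 = -2891$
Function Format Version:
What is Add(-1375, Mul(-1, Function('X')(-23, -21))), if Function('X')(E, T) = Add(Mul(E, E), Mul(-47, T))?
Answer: -2891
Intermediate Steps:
Function('X')(E, T) = Add(Pow(E, 2), Mul(-47, T))
Add(-1375, Mul(-1, Function('X')(-23, -21))) = Add(-1375, Mul(-1, Add(Pow(-23, 2), Mul(-47, -21)))) = Add(-1375, Mul(-1, Add(529, 987))) = Add(-1375, Mul(-1, 1516)) = Add(-1375, -1516) = -2891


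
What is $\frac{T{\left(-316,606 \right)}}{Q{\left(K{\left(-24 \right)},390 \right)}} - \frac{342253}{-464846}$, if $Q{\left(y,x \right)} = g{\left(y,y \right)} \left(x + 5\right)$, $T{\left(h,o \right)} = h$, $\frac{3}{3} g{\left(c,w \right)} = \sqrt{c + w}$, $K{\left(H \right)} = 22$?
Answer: $\frac{342253}{464846} - \frac{2 \sqrt{11}}{55} \approx 0.61567$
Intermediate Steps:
$g{\left(c,w \right)} = \sqrt{c + w}$
$Q{\left(y,x \right)} = \sqrt{2} \sqrt{y} \left(5 + x\right)$ ($Q{\left(y,x \right)} = \sqrt{y + y} \left(x + 5\right) = \sqrt{2 y} \left(5 + x\right) = \sqrt{2} \sqrt{y} \left(5 + x\right)$)
$\frac{T{\left(-316,606 \right)}}{Q{\left(K{\left(-24 \right)},390 \right)}} - \frac{342253}{-464846} = - \frac{316}{\sqrt{2} \sqrt{22} \left(5 + 390\right)} - \frac{342253}{-464846} = - \frac{316}{\sqrt{2} \sqrt{22} \cdot 395} - - \frac{342253}{464846} = - \frac{316}{790 \sqrt{11}} + \frac{342253}{464846} = - 316 \frac{\sqrt{11}}{8690} + \frac{342253}{464846} = - \frac{2 \sqrt{11}}{55} + \frac{342253}{464846} = \frac{342253}{464846} - \frac{2 \sqrt{11}}{55}$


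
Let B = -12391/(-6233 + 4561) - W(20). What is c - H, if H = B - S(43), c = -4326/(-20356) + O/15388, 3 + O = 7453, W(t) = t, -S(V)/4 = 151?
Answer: -2762296538063/4676197768 ≈ -590.71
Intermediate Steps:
S(V) = -604 (S(V) = -4*151 = -604)
O = 7450 (O = -3 + 7453 = 7450)
B = -21049/1672 (B = -12391/(-6233 + 4561) - 1*20 = -12391/(-1672) - 20 = -12391*(-1/1672) - 20 = 12391/1672 - 20 = -21049/1672 ≈ -12.589)
c = 1948399/2796769 (c = -4326/(-20356) + 7450/15388 = -4326*(-1/20356) + 7450*(1/15388) = 309/1454 + 3725/7694 = 1948399/2796769 ≈ 0.69666)
H = 988839/1672 (H = -21049/1672 - 1*(-604) = -21049/1672 + 604 = 988839/1672 ≈ 591.41)
c - H = 1948399/2796769 - 1*988839/1672 = 1948399/2796769 - 988839/1672 = -2762296538063/4676197768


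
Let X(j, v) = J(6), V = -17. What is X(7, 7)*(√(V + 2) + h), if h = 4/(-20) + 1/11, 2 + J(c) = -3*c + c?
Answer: 84/55 - 14*I*√15 ≈ 1.5273 - 54.222*I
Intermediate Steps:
J(c) = -2 - 2*c (J(c) = -2 + (-3*c + c) = -2 - 2*c)
X(j, v) = -14 (X(j, v) = -2 - 2*6 = -2 - 12 = -14)
h = -6/55 (h = 4*(-1/20) + 1*(1/11) = -⅕ + 1/11 = -6/55 ≈ -0.10909)
X(7, 7)*(√(V + 2) + h) = -14*(√(-17 + 2) - 6/55) = -14*(√(-15) - 6/55) = -14*(I*√15 - 6/55) = -14*(-6/55 + I*√15) = 84/55 - 14*I*√15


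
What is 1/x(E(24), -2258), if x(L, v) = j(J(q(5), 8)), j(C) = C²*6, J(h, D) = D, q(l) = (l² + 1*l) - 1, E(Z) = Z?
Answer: 1/384 ≈ 0.0026042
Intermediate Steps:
q(l) = -1 + l + l² (q(l) = (l² + l) - 1 = (l + l²) - 1 = -1 + l + l²)
j(C) = 6*C²
x(L, v) = 384 (x(L, v) = 6*8² = 6*64 = 384)
1/x(E(24), -2258) = 1/384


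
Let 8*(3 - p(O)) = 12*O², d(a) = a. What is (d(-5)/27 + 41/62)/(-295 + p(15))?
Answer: -797/1053783 ≈ -0.00075632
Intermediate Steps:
p(O) = 3 - 3*O²/2
(d(-5)/27 + 41/62)/(-295 + p(15)) = (-5/27 + 41/62)/(-295 + (3 - 3/2*15²)) = (-5*1/27 + 41*(1/62))/(-295 + (3 - 3/2*225)) = (-5/27 + 41/62)/(-295 + (3 - 675/2)) = (797/1674)/(-295 - 669/2) = (797/1674)/(-1259/2) = -2/1259*797/1674 = -797/1053783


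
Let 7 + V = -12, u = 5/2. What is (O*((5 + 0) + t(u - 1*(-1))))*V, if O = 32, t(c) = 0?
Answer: -3040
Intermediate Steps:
u = 5/2 (u = 5*(½) = 5/2 ≈ 2.5000)
V = -19 (V = -7 - 12 = -19)
(O*((5 + 0) + t(u - 1*(-1))))*V = (32*((5 + 0) + 0))*(-19) = (32*(5 + 0))*(-19) = (32*5)*(-19) = 160*(-19) = -3040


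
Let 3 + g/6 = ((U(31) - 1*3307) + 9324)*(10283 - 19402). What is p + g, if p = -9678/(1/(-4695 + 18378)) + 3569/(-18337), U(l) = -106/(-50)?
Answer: -211679680079729/458425 ≈ -4.6175e+8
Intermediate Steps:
U(l) = 53/25 (U(l) = -106*(-1/50) = 53/25)
g = -8233253742/25 (g = -18 + 6*(((53/25 - 1*3307) + 9324)*(10283 - 19402)) = -18 + 6*(((53/25 - 3307) + 9324)*(-9119)) = -18 + 6*((-82622/25 + 9324)*(-9119)) = -18 + 6*((150478/25)*(-9119)) = -18 + 6*(-1372208882/25) = -18 - 8233253292/25 = -8233253742/25 ≈ -3.2933e+8)
p = -2428260248507/18337 (p = -9678/(1/13683) + 3569*(-1/18337) = -9678/1/13683 - 3569/18337 = -9678*13683 - 3569/18337 = -132424074 - 3569/18337 = -2428260248507/18337 ≈ -1.3242e+8)
p + g = -2428260248507/18337 - 8233253742/25 = -211679680079729/458425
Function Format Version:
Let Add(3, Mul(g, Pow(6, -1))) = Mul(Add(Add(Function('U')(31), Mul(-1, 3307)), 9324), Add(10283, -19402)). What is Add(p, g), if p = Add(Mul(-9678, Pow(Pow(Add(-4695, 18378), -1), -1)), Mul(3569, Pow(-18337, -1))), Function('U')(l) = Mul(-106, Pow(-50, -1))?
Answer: Rational(-211679680079729, 458425) ≈ -4.6175e+8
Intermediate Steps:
Function('U')(l) = Rational(53, 25) (Function('U')(l) = Mul(-106, Rational(-1, 50)) = Rational(53, 25))
g = Rational(-8233253742, 25) (g = Add(-18, Mul(6, Mul(Add(Add(Rational(53, 25), Mul(-1, 3307)), 9324), Add(10283, -19402)))) = Add(-18, Mul(6, Mul(Add(Add(Rational(53, 25), -3307), 9324), -9119))) = Add(-18, Mul(6, Mul(Add(Rational(-82622, 25), 9324), -9119))) = Add(-18, Mul(6, Mul(Rational(150478, 25), -9119))) = Add(-18, Mul(6, Rational(-1372208882, 25))) = Add(-18, Rational(-8233253292, 25)) = Rational(-8233253742, 25) ≈ -3.2933e+8)
p = Rational(-2428260248507, 18337) (p = Add(Mul(-9678, Pow(Pow(13683, -1), -1)), Mul(3569, Rational(-1, 18337))) = Add(Mul(-9678, Pow(Rational(1, 13683), -1)), Rational(-3569, 18337)) = Add(Mul(-9678, 13683), Rational(-3569, 18337)) = Add(-132424074, Rational(-3569, 18337)) = Rational(-2428260248507, 18337) ≈ -1.3242e+8)
Add(p, g) = Add(Rational(-2428260248507, 18337), Rational(-8233253742, 25)) = Rational(-211679680079729, 458425)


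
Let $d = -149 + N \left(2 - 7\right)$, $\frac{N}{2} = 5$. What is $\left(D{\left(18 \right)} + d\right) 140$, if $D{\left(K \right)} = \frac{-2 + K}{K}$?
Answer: $- \frac{249620}{9} \approx -27736.0$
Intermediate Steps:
$N = 10$ ($N = 2 \cdot 5 = 10$)
$D{\left(K \right)} = \frac{-2 + K}{K}$
$d = -199$ ($d = -149 + 10 \left(2 - 7\right) = -149 + 10 \left(-5\right) = -149 - 50 = -199$)
$\left(D{\left(18 \right)} + d\right) 140 = \left(\frac{-2 + 18}{18} - 199\right) 140 = \left(\frac{1}{18} \cdot 16 - 199\right) 140 = \left(\frac{8}{9} - 199\right) 140 = \left(- \frac{1783}{9}\right) 140 = - \frac{249620}{9}$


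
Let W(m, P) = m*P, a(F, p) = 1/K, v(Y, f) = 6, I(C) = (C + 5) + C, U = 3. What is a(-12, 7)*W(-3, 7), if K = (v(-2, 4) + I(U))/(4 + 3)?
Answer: -147/17 ≈ -8.6471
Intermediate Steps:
I(C) = 5 + 2*C (I(C) = (5 + C) + C = 5 + 2*C)
K = 17/7 (K = (6 + (5 + 2*3))/(4 + 3) = (6 + (5 + 6))/7 = (6 + 11)*(1/7) = 17*(1/7) = 17/7 ≈ 2.4286)
a(F, p) = 7/17 (a(F, p) = 1/(17/7) = 7/17)
W(m, P) = P*m
a(-12, 7)*W(-3, 7) = 7*(7*(-3))/17 = (7/17)*(-21) = -147/17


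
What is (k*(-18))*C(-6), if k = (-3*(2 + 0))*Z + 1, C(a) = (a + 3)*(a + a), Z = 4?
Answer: 14904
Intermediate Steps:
C(a) = 2*a*(3 + a) (C(a) = (3 + a)*(2*a) = 2*a*(3 + a))
k = -23 (k = -3*(2 + 0)*4 + 1 = -3*2*4 + 1 = -6*4 + 1 = -24 + 1 = -23)
(k*(-18))*C(-6) = (-23*(-18))*(2*(-6)*(3 - 6)) = 414*(2*(-6)*(-3)) = 414*36 = 14904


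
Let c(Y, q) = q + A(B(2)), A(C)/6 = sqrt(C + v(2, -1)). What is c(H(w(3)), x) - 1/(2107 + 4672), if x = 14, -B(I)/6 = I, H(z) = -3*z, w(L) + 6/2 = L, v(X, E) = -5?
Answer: 94905/6779 + 6*I*sqrt(17) ≈ 14.0 + 24.739*I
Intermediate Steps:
w(L) = -3 + L
B(I) = -6*I
A(C) = 6*sqrt(-5 + C) (A(C) = 6*sqrt(C - 5) = 6*sqrt(-5 + C))
c(Y, q) = q + 6*I*sqrt(17) (c(Y, q) = q + 6*sqrt(-5 - 6*2) = q + 6*sqrt(-5 - 12) = q + 6*sqrt(-17) = q + 6*(I*sqrt(17)) = q + 6*I*sqrt(17))
c(H(w(3)), x) - 1/(2107 + 4672) = (14 + 6*I*sqrt(17)) - 1/(2107 + 4672) = (14 + 6*I*sqrt(17)) - 1/6779 = 94905/6779 + 6*I*sqrt(17)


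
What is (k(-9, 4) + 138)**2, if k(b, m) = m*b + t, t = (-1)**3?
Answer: 10201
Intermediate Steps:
t = -1
k(b, m) = -1 + b*m (k(b, m) = m*b - 1 = b*m - 1 = -1 + b*m)
(k(-9, 4) + 138)**2 = ((-1 - 9*4) + 138)**2 = ((-1 - 36) + 138)**2 = (-37 + 138)**2 = 101**2 = 10201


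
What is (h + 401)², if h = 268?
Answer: 447561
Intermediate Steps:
(h + 401)² = (268 + 401)² = 669² = 447561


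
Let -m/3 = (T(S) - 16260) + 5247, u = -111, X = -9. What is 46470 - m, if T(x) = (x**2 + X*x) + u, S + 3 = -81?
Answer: 36534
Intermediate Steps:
S = -84 (S = -3 - 81 = -84)
T(x) = -111 + x**2 - 9*x (T(x) = (x**2 - 9*x) - 111 = -111 + x**2 - 9*x)
m = 9936 (m = -3*(((-111 + (-84)**2 - 9*(-84)) - 16260) + 5247) = -3*(((-111 + 7056 + 756) - 16260) + 5247) = -3*((7701 - 16260) + 5247) = -3*(-8559 + 5247) = -3*(-3312) = 9936)
46470 - m = 46470 - 1*9936 = 46470 - 9936 = 36534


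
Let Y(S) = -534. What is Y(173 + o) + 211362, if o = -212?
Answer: 210828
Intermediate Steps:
Y(173 + o) + 211362 = -534 + 211362 = 210828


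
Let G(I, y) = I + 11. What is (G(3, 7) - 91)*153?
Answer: -11781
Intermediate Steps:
G(I, y) = 11 + I
(G(3, 7) - 91)*153 = ((11 + 3) - 91)*153 = (14 - 91)*153 = -77*153 = -11781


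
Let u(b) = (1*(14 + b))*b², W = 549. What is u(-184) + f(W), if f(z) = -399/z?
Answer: -1053260293/183 ≈ -5.7555e+6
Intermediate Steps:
u(b) = b²*(14 + b) (u(b) = (14 + b)*b² = b²*(14 + b))
u(-184) + f(W) = (-184)²*(14 - 184) - 399/549 = 33856*(-170) - 399*1/549 = -5755520 - 133/183 = -1053260293/183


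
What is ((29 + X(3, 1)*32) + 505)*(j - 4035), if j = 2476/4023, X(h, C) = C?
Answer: -9186366214/4023 ≈ -2.2835e+6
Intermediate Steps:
j = 2476/4023 (j = 2476*(1/4023) = 2476/4023 ≈ 0.61546)
((29 + X(3, 1)*32) + 505)*(j - 4035) = ((29 + 1*32) + 505)*(2476/4023 - 4035) = ((29 + 32) + 505)*(-16230329/4023) = (61 + 505)*(-16230329/4023) = 566*(-16230329/4023) = -9186366214/4023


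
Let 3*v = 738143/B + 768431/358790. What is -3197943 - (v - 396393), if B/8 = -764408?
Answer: -9220304885713603907/3291143355840 ≈ -2.8016e+6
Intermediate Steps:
B = -6115264 (B = 8*(-764408) = -6115264)
v = 2217160051907/3291143355840 (v = (738143/(-6115264) + 768431/358790)/3 = (738143*(-1/6115264) + 768431*(1/358790))/3 = (-738143/6115264 + 768431/358790)/3 = (⅓)*(2217160051907/1097047785280) = 2217160051907/3291143355840 ≈ 0.67367)
-3197943 - (v - 396393) = -3197943 - (2217160051907/3291143355840 - 396393) = -3197943 - 1*(-1304583971091433213/3291143355840) = -3197943 + 1304583971091433213/3291143355840 = -9220304885713603907/3291143355840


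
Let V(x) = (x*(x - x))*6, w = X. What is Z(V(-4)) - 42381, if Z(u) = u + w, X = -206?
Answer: -42587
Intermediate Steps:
w = -206
V(x) = 0 (V(x) = (x*0)*6 = 0*6 = 0)
Z(u) = -206 + u (Z(u) = u - 206 = -206 + u)
Z(V(-4)) - 42381 = (-206 + 0) - 42381 = -206 - 42381 = -42587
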